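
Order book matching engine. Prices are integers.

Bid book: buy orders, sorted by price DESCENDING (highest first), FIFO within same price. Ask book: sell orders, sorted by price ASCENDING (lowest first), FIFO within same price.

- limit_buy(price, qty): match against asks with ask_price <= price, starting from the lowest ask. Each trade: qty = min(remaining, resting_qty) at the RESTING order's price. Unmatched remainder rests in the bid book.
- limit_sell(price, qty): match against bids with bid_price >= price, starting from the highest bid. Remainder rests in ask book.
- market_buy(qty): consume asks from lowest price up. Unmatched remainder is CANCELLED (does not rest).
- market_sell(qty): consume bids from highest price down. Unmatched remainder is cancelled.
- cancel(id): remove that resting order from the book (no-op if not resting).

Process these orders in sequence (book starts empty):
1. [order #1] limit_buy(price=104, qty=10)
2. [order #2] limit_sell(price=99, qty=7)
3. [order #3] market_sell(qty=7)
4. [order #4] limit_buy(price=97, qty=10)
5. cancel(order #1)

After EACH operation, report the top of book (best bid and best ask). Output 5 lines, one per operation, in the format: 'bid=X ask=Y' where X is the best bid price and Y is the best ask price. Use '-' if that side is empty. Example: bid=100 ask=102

After op 1 [order #1] limit_buy(price=104, qty=10): fills=none; bids=[#1:10@104] asks=[-]
After op 2 [order #2] limit_sell(price=99, qty=7): fills=#1x#2:7@104; bids=[#1:3@104] asks=[-]
After op 3 [order #3] market_sell(qty=7): fills=#1x#3:3@104; bids=[-] asks=[-]
After op 4 [order #4] limit_buy(price=97, qty=10): fills=none; bids=[#4:10@97] asks=[-]
After op 5 cancel(order #1): fills=none; bids=[#4:10@97] asks=[-]

Answer: bid=104 ask=-
bid=104 ask=-
bid=- ask=-
bid=97 ask=-
bid=97 ask=-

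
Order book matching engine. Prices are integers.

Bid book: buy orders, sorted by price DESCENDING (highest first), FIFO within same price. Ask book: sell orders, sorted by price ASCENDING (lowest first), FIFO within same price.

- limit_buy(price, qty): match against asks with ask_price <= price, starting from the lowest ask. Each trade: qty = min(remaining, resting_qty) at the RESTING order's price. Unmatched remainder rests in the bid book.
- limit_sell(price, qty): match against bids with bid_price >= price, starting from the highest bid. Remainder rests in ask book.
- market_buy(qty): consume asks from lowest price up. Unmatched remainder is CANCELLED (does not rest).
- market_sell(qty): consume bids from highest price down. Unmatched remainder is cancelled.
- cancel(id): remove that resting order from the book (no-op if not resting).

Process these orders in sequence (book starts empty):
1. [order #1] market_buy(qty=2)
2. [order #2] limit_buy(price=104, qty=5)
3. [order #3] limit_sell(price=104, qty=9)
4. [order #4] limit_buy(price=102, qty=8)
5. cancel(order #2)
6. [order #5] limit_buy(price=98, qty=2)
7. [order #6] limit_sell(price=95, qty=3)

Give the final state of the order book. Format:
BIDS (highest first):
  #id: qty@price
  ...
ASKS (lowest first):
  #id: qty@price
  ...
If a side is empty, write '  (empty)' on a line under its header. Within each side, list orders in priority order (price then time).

After op 1 [order #1] market_buy(qty=2): fills=none; bids=[-] asks=[-]
After op 2 [order #2] limit_buy(price=104, qty=5): fills=none; bids=[#2:5@104] asks=[-]
After op 3 [order #3] limit_sell(price=104, qty=9): fills=#2x#3:5@104; bids=[-] asks=[#3:4@104]
After op 4 [order #4] limit_buy(price=102, qty=8): fills=none; bids=[#4:8@102] asks=[#3:4@104]
After op 5 cancel(order #2): fills=none; bids=[#4:8@102] asks=[#3:4@104]
After op 6 [order #5] limit_buy(price=98, qty=2): fills=none; bids=[#4:8@102 #5:2@98] asks=[#3:4@104]
After op 7 [order #6] limit_sell(price=95, qty=3): fills=#4x#6:3@102; bids=[#4:5@102 #5:2@98] asks=[#3:4@104]

Answer: BIDS (highest first):
  #4: 5@102
  #5: 2@98
ASKS (lowest first):
  #3: 4@104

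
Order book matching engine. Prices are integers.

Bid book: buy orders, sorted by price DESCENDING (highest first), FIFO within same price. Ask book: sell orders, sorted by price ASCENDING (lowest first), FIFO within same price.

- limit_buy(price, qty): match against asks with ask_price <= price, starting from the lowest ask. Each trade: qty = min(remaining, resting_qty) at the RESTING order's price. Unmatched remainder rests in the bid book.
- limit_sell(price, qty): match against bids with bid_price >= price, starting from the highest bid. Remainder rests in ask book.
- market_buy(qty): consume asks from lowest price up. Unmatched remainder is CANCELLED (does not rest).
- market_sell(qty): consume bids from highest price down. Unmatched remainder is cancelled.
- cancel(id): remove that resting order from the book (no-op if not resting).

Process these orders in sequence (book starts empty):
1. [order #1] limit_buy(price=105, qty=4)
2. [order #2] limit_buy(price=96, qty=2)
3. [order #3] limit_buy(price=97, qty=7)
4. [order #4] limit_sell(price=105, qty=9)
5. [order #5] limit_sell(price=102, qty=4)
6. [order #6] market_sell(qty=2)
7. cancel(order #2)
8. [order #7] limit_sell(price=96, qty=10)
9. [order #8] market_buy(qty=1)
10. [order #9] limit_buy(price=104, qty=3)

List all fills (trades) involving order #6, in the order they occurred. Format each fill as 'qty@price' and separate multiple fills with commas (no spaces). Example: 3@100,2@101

Answer: 2@97

Derivation:
After op 1 [order #1] limit_buy(price=105, qty=4): fills=none; bids=[#1:4@105] asks=[-]
After op 2 [order #2] limit_buy(price=96, qty=2): fills=none; bids=[#1:4@105 #2:2@96] asks=[-]
After op 3 [order #3] limit_buy(price=97, qty=7): fills=none; bids=[#1:4@105 #3:7@97 #2:2@96] asks=[-]
After op 4 [order #4] limit_sell(price=105, qty=9): fills=#1x#4:4@105; bids=[#3:7@97 #2:2@96] asks=[#4:5@105]
After op 5 [order #5] limit_sell(price=102, qty=4): fills=none; bids=[#3:7@97 #2:2@96] asks=[#5:4@102 #4:5@105]
After op 6 [order #6] market_sell(qty=2): fills=#3x#6:2@97; bids=[#3:5@97 #2:2@96] asks=[#5:4@102 #4:5@105]
After op 7 cancel(order #2): fills=none; bids=[#3:5@97] asks=[#5:4@102 #4:5@105]
After op 8 [order #7] limit_sell(price=96, qty=10): fills=#3x#7:5@97; bids=[-] asks=[#7:5@96 #5:4@102 #4:5@105]
After op 9 [order #8] market_buy(qty=1): fills=#8x#7:1@96; bids=[-] asks=[#7:4@96 #5:4@102 #4:5@105]
After op 10 [order #9] limit_buy(price=104, qty=3): fills=#9x#7:3@96; bids=[-] asks=[#7:1@96 #5:4@102 #4:5@105]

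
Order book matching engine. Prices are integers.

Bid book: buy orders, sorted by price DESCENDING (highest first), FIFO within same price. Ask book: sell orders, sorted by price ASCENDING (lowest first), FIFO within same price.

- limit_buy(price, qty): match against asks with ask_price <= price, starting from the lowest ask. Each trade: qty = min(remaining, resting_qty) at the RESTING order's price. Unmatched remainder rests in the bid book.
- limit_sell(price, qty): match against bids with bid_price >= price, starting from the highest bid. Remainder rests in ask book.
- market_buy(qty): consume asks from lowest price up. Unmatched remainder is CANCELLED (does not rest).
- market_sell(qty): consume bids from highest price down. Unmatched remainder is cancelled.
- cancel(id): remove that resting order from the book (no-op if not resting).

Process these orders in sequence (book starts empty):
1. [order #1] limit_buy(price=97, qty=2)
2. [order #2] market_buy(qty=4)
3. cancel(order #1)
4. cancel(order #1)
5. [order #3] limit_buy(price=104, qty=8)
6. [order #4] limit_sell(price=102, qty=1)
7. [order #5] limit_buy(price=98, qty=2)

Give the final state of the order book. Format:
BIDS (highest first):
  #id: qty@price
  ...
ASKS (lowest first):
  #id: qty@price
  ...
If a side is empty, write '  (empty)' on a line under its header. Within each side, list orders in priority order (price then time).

Answer: BIDS (highest first):
  #3: 7@104
  #5: 2@98
ASKS (lowest first):
  (empty)

Derivation:
After op 1 [order #1] limit_buy(price=97, qty=2): fills=none; bids=[#1:2@97] asks=[-]
After op 2 [order #2] market_buy(qty=4): fills=none; bids=[#1:2@97] asks=[-]
After op 3 cancel(order #1): fills=none; bids=[-] asks=[-]
After op 4 cancel(order #1): fills=none; bids=[-] asks=[-]
After op 5 [order #3] limit_buy(price=104, qty=8): fills=none; bids=[#3:8@104] asks=[-]
After op 6 [order #4] limit_sell(price=102, qty=1): fills=#3x#4:1@104; bids=[#3:7@104] asks=[-]
After op 7 [order #5] limit_buy(price=98, qty=2): fills=none; bids=[#3:7@104 #5:2@98] asks=[-]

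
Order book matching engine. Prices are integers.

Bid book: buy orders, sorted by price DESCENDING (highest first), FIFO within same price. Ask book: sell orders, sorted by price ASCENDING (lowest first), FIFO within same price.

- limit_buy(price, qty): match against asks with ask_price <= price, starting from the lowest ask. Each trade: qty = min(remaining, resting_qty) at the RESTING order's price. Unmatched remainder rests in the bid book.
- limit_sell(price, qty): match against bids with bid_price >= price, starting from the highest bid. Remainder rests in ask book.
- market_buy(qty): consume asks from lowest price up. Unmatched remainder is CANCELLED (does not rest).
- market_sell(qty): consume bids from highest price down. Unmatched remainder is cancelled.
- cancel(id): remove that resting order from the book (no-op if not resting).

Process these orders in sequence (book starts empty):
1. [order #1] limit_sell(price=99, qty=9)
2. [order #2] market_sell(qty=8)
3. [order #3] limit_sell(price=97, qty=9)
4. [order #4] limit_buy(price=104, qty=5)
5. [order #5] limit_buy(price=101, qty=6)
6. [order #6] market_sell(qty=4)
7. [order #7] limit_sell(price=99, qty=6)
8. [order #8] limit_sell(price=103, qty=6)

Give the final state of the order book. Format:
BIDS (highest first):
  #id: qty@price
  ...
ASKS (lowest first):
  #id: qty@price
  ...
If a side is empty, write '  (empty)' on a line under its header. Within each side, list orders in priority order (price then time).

Answer: BIDS (highest first):
  (empty)
ASKS (lowest first):
  #1: 7@99
  #7: 6@99
  #8: 6@103

Derivation:
After op 1 [order #1] limit_sell(price=99, qty=9): fills=none; bids=[-] asks=[#1:9@99]
After op 2 [order #2] market_sell(qty=8): fills=none; bids=[-] asks=[#1:9@99]
After op 3 [order #3] limit_sell(price=97, qty=9): fills=none; bids=[-] asks=[#3:9@97 #1:9@99]
After op 4 [order #4] limit_buy(price=104, qty=5): fills=#4x#3:5@97; bids=[-] asks=[#3:4@97 #1:9@99]
After op 5 [order #5] limit_buy(price=101, qty=6): fills=#5x#3:4@97 #5x#1:2@99; bids=[-] asks=[#1:7@99]
After op 6 [order #6] market_sell(qty=4): fills=none; bids=[-] asks=[#1:7@99]
After op 7 [order #7] limit_sell(price=99, qty=6): fills=none; bids=[-] asks=[#1:7@99 #7:6@99]
After op 8 [order #8] limit_sell(price=103, qty=6): fills=none; bids=[-] asks=[#1:7@99 #7:6@99 #8:6@103]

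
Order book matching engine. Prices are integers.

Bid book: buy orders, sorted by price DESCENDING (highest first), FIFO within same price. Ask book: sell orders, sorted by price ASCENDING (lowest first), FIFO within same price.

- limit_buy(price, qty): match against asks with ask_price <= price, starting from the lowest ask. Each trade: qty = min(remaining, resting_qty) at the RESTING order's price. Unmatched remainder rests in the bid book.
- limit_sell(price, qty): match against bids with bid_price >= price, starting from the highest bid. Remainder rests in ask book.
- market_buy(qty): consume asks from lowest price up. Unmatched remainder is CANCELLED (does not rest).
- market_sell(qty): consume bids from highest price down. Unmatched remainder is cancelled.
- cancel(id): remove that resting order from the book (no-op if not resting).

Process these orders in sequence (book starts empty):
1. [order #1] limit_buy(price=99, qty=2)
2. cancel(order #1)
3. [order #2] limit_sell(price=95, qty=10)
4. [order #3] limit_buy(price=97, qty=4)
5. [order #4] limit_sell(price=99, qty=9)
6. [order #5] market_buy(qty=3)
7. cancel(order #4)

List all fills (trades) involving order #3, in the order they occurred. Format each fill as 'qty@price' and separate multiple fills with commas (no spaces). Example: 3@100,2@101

After op 1 [order #1] limit_buy(price=99, qty=2): fills=none; bids=[#1:2@99] asks=[-]
After op 2 cancel(order #1): fills=none; bids=[-] asks=[-]
After op 3 [order #2] limit_sell(price=95, qty=10): fills=none; bids=[-] asks=[#2:10@95]
After op 4 [order #3] limit_buy(price=97, qty=4): fills=#3x#2:4@95; bids=[-] asks=[#2:6@95]
After op 5 [order #4] limit_sell(price=99, qty=9): fills=none; bids=[-] asks=[#2:6@95 #4:9@99]
After op 6 [order #5] market_buy(qty=3): fills=#5x#2:3@95; bids=[-] asks=[#2:3@95 #4:9@99]
After op 7 cancel(order #4): fills=none; bids=[-] asks=[#2:3@95]

Answer: 4@95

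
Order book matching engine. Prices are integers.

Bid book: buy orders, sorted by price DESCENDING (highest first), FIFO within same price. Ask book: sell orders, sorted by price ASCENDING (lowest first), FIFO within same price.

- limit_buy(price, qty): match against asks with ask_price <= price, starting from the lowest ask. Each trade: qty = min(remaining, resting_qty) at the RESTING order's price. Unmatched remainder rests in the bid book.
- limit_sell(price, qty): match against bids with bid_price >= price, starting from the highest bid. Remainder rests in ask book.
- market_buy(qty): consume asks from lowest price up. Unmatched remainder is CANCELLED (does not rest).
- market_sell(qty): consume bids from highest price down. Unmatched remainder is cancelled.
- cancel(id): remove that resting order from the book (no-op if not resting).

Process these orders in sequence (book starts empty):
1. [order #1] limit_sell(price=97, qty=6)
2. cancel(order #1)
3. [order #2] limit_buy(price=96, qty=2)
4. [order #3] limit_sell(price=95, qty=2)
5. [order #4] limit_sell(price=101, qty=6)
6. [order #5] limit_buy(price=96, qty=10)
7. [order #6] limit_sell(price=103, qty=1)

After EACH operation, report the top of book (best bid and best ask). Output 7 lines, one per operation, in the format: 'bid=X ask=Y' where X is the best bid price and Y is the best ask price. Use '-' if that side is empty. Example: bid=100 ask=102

Answer: bid=- ask=97
bid=- ask=-
bid=96 ask=-
bid=- ask=-
bid=- ask=101
bid=96 ask=101
bid=96 ask=101

Derivation:
After op 1 [order #1] limit_sell(price=97, qty=6): fills=none; bids=[-] asks=[#1:6@97]
After op 2 cancel(order #1): fills=none; bids=[-] asks=[-]
After op 3 [order #2] limit_buy(price=96, qty=2): fills=none; bids=[#2:2@96] asks=[-]
After op 4 [order #3] limit_sell(price=95, qty=2): fills=#2x#3:2@96; bids=[-] asks=[-]
After op 5 [order #4] limit_sell(price=101, qty=6): fills=none; bids=[-] asks=[#4:6@101]
After op 6 [order #5] limit_buy(price=96, qty=10): fills=none; bids=[#5:10@96] asks=[#4:6@101]
After op 7 [order #6] limit_sell(price=103, qty=1): fills=none; bids=[#5:10@96] asks=[#4:6@101 #6:1@103]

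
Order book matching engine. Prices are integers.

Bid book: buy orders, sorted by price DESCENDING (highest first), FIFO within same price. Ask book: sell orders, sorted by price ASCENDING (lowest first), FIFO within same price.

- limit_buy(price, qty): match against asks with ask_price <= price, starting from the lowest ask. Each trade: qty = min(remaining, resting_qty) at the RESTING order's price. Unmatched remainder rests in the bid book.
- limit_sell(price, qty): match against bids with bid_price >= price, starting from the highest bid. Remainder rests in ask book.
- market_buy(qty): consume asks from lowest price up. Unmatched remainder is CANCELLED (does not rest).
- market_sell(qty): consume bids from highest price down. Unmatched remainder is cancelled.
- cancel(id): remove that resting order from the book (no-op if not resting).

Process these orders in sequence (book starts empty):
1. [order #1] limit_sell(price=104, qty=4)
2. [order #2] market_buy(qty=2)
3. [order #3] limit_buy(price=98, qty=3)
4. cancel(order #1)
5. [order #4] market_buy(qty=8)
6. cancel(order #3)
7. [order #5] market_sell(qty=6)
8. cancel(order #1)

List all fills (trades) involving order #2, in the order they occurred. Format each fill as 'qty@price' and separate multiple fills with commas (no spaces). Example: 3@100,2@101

After op 1 [order #1] limit_sell(price=104, qty=4): fills=none; bids=[-] asks=[#1:4@104]
After op 2 [order #2] market_buy(qty=2): fills=#2x#1:2@104; bids=[-] asks=[#1:2@104]
After op 3 [order #3] limit_buy(price=98, qty=3): fills=none; bids=[#3:3@98] asks=[#1:2@104]
After op 4 cancel(order #1): fills=none; bids=[#3:3@98] asks=[-]
After op 5 [order #4] market_buy(qty=8): fills=none; bids=[#3:3@98] asks=[-]
After op 6 cancel(order #3): fills=none; bids=[-] asks=[-]
After op 7 [order #5] market_sell(qty=6): fills=none; bids=[-] asks=[-]
After op 8 cancel(order #1): fills=none; bids=[-] asks=[-]

Answer: 2@104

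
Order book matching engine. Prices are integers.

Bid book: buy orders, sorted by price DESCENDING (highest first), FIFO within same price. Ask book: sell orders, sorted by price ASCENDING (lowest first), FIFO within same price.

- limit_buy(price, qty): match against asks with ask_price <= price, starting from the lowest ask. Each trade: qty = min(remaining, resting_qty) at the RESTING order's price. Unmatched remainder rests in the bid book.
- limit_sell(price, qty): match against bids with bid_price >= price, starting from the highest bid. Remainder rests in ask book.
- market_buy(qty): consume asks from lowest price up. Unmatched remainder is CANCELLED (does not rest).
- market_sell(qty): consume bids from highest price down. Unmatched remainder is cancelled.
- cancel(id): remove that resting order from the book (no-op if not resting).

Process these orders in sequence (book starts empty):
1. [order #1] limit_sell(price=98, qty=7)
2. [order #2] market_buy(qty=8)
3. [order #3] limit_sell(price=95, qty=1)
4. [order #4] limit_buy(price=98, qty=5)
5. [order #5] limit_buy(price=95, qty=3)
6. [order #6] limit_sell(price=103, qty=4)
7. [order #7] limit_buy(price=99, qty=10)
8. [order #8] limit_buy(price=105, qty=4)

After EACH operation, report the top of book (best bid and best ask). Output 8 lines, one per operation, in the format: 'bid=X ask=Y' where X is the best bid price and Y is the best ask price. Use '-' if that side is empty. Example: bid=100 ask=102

After op 1 [order #1] limit_sell(price=98, qty=7): fills=none; bids=[-] asks=[#1:7@98]
After op 2 [order #2] market_buy(qty=8): fills=#2x#1:7@98; bids=[-] asks=[-]
After op 3 [order #3] limit_sell(price=95, qty=1): fills=none; bids=[-] asks=[#3:1@95]
After op 4 [order #4] limit_buy(price=98, qty=5): fills=#4x#3:1@95; bids=[#4:4@98] asks=[-]
After op 5 [order #5] limit_buy(price=95, qty=3): fills=none; bids=[#4:4@98 #5:3@95] asks=[-]
After op 6 [order #6] limit_sell(price=103, qty=4): fills=none; bids=[#4:4@98 #5:3@95] asks=[#6:4@103]
After op 7 [order #7] limit_buy(price=99, qty=10): fills=none; bids=[#7:10@99 #4:4@98 #5:3@95] asks=[#6:4@103]
After op 8 [order #8] limit_buy(price=105, qty=4): fills=#8x#6:4@103; bids=[#7:10@99 #4:4@98 #5:3@95] asks=[-]

Answer: bid=- ask=98
bid=- ask=-
bid=- ask=95
bid=98 ask=-
bid=98 ask=-
bid=98 ask=103
bid=99 ask=103
bid=99 ask=-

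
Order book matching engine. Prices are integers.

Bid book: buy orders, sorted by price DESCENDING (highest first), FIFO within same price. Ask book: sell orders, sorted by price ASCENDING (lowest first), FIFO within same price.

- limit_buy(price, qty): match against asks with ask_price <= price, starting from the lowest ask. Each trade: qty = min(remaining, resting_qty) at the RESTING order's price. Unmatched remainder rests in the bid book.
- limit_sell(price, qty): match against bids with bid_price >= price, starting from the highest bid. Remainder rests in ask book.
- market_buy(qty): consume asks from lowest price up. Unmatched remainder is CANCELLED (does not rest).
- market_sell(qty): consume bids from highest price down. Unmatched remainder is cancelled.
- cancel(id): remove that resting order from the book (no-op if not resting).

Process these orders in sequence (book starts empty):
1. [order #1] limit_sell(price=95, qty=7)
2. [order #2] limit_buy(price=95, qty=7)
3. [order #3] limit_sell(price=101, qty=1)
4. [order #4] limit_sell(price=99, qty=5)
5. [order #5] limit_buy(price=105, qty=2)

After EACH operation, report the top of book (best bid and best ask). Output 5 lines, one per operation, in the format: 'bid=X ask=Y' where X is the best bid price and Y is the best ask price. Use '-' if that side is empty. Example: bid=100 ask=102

Answer: bid=- ask=95
bid=- ask=-
bid=- ask=101
bid=- ask=99
bid=- ask=99

Derivation:
After op 1 [order #1] limit_sell(price=95, qty=7): fills=none; bids=[-] asks=[#1:7@95]
After op 2 [order #2] limit_buy(price=95, qty=7): fills=#2x#1:7@95; bids=[-] asks=[-]
After op 3 [order #3] limit_sell(price=101, qty=1): fills=none; bids=[-] asks=[#3:1@101]
After op 4 [order #4] limit_sell(price=99, qty=5): fills=none; bids=[-] asks=[#4:5@99 #3:1@101]
After op 5 [order #5] limit_buy(price=105, qty=2): fills=#5x#4:2@99; bids=[-] asks=[#4:3@99 #3:1@101]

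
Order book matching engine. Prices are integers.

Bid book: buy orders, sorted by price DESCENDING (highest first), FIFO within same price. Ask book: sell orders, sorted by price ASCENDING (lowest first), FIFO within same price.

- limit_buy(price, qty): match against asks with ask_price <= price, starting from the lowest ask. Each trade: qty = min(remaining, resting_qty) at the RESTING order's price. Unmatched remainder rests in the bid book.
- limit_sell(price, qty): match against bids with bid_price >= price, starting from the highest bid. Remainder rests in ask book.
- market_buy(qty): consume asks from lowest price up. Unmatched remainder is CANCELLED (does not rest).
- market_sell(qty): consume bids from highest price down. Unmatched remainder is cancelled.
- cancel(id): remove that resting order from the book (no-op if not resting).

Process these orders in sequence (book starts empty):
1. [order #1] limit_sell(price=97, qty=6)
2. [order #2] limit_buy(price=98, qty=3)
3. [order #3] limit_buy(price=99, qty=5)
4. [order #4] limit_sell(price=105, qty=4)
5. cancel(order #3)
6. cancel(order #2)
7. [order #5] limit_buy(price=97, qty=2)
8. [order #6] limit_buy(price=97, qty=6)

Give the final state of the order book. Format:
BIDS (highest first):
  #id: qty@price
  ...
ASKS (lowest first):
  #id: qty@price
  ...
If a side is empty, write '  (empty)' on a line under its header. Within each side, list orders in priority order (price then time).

After op 1 [order #1] limit_sell(price=97, qty=6): fills=none; bids=[-] asks=[#1:6@97]
After op 2 [order #2] limit_buy(price=98, qty=3): fills=#2x#1:3@97; bids=[-] asks=[#1:3@97]
After op 3 [order #3] limit_buy(price=99, qty=5): fills=#3x#1:3@97; bids=[#3:2@99] asks=[-]
After op 4 [order #4] limit_sell(price=105, qty=4): fills=none; bids=[#3:2@99] asks=[#4:4@105]
After op 5 cancel(order #3): fills=none; bids=[-] asks=[#4:4@105]
After op 6 cancel(order #2): fills=none; bids=[-] asks=[#4:4@105]
After op 7 [order #5] limit_buy(price=97, qty=2): fills=none; bids=[#5:2@97] asks=[#4:4@105]
After op 8 [order #6] limit_buy(price=97, qty=6): fills=none; bids=[#5:2@97 #6:6@97] asks=[#4:4@105]

Answer: BIDS (highest first):
  #5: 2@97
  #6: 6@97
ASKS (lowest first):
  #4: 4@105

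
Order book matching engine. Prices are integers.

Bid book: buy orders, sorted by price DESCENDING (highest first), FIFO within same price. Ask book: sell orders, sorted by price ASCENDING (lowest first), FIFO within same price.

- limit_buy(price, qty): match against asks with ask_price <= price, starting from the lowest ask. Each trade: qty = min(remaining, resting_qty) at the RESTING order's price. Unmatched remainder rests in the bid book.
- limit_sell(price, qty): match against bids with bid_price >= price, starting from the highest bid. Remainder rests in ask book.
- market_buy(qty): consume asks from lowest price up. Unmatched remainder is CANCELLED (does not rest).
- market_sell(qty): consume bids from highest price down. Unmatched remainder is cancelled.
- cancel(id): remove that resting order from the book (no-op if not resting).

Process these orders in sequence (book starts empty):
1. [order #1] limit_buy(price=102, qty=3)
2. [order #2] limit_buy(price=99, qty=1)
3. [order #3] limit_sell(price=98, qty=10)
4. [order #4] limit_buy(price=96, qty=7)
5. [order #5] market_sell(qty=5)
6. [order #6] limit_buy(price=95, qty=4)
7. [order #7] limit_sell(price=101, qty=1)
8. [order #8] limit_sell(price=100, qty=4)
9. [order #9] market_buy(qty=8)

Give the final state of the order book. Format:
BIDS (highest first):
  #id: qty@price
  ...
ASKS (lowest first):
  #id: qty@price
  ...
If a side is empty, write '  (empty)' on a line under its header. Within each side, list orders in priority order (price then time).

After op 1 [order #1] limit_buy(price=102, qty=3): fills=none; bids=[#1:3@102] asks=[-]
After op 2 [order #2] limit_buy(price=99, qty=1): fills=none; bids=[#1:3@102 #2:1@99] asks=[-]
After op 3 [order #3] limit_sell(price=98, qty=10): fills=#1x#3:3@102 #2x#3:1@99; bids=[-] asks=[#3:6@98]
After op 4 [order #4] limit_buy(price=96, qty=7): fills=none; bids=[#4:7@96] asks=[#3:6@98]
After op 5 [order #5] market_sell(qty=5): fills=#4x#5:5@96; bids=[#4:2@96] asks=[#3:6@98]
After op 6 [order #6] limit_buy(price=95, qty=4): fills=none; bids=[#4:2@96 #6:4@95] asks=[#3:6@98]
After op 7 [order #7] limit_sell(price=101, qty=1): fills=none; bids=[#4:2@96 #6:4@95] asks=[#3:6@98 #7:1@101]
After op 8 [order #8] limit_sell(price=100, qty=4): fills=none; bids=[#4:2@96 #6:4@95] asks=[#3:6@98 #8:4@100 #7:1@101]
After op 9 [order #9] market_buy(qty=8): fills=#9x#3:6@98 #9x#8:2@100; bids=[#4:2@96 #6:4@95] asks=[#8:2@100 #7:1@101]

Answer: BIDS (highest first):
  #4: 2@96
  #6: 4@95
ASKS (lowest first):
  #8: 2@100
  #7: 1@101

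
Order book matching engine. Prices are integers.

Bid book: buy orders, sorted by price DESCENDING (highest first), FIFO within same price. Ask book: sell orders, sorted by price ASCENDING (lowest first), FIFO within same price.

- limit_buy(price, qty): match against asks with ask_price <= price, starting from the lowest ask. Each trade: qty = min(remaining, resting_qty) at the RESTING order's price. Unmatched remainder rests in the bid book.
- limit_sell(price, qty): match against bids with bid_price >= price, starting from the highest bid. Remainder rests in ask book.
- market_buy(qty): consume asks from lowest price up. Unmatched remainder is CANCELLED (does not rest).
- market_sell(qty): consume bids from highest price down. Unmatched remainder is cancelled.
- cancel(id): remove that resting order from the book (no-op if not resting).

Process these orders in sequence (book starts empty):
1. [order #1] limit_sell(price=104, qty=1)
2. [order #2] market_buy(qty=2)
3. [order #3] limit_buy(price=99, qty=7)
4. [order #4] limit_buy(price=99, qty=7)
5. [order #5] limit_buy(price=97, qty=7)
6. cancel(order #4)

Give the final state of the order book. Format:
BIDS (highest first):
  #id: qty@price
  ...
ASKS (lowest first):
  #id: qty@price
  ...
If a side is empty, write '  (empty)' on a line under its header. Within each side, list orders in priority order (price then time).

After op 1 [order #1] limit_sell(price=104, qty=1): fills=none; bids=[-] asks=[#1:1@104]
After op 2 [order #2] market_buy(qty=2): fills=#2x#1:1@104; bids=[-] asks=[-]
After op 3 [order #3] limit_buy(price=99, qty=7): fills=none; bids=[#3:7@99] asks=[-]
After op 4 [order #4] limit_buy(price=99, qty=7): fills=none; bids=[#3:7@99 #4:7@99] asks=[-]
After op 5 [order #5] limit_buy(price=97, qty=7): fills=none; bids=[#3:7@99 #4:7@99 #5:7@97] asks=[-]
After op 6 cancel(order #4): fills=none; bids=[#3:7@99 #5:7@97] asks=[-]

Answer: BIDS (highest first):
  #3: 7@99
  #5: 7@97
ASKS (lowest first):
  (empty)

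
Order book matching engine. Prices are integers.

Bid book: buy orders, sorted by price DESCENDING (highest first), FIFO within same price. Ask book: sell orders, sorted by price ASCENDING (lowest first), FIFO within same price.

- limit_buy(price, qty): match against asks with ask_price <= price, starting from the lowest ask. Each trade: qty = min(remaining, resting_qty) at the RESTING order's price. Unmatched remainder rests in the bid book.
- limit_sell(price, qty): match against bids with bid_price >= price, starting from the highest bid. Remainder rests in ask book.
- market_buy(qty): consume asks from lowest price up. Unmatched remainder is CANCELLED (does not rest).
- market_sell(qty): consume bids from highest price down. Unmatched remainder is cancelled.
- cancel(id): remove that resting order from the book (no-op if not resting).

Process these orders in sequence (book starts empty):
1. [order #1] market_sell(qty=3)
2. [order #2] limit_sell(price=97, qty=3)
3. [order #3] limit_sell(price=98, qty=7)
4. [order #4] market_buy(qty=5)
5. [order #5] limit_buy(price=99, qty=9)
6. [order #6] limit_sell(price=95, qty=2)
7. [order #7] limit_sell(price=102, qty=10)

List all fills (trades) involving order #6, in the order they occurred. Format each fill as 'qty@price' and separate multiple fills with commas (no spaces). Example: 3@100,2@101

After op 1 [order #1] market_sell(qty=3): fills=none; bids=[-] asks=[-]
After op 2 [order #2] limit_sell(price=97, qty=3): fills=none; bids=[-] asks=[#2:3@97]
After op 3 [order #3] limit_sell(price=98, qty=7): fills=none; bids=[-] asks=[#2:3@97 #3:7@98]
After op 4 [order #4] market_buy(qty=5): fills=#4x#2:3@97 #4x#3:2@98; bids=[-] asks=[#3:5@98]
After op 5 [order #5] limit_buy(price=99, qty=9): fills=#5x#3:5@98; bids=[#5:4@99] asks=[-]
After op 6 [order #6] limit_sell(price=95, qty=2): fills=#5x#6:2@99; bids=[#5:2@99] asks=[-]
After op 7 [order #7] limit_sell(price=102, qty=10): fills=none; bids=[#5:2@99] asks=[#7:10@102]

Answer: 2@99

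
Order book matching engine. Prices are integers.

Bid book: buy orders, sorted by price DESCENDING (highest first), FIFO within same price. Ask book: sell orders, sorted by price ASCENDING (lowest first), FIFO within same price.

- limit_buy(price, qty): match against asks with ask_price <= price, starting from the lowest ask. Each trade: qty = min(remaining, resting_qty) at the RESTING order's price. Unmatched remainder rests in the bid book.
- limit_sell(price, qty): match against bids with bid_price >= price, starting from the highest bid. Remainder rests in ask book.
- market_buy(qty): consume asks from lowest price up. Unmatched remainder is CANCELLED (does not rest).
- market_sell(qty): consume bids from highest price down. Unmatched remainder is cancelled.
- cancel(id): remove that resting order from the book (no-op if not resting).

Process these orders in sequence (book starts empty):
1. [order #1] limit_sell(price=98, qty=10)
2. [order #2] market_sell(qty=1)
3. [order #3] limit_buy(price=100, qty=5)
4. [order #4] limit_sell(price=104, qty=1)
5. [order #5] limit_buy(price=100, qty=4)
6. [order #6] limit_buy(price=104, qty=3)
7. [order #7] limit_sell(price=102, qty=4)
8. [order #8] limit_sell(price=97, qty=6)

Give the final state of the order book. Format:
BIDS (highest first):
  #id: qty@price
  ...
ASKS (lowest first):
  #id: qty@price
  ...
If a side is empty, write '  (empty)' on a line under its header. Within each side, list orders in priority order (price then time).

After op 1 [order #1] limit_sell(price=98, qty=10): fills=none; bids=[-] asks=[#1:10@98]
After op 2 [order #2] market_sell(qty=1): fills=none; bids=[-] asks=[#1:10@98]
After op 3 [order #3] limit_buy(price=100, qty=5): fills=#3x#1:5@98; bids=[-] asks=[#1:5@98]
After op 4 [order #4] limit_sell(price=104, qty=1): fills=none; bids=[-] asks=[#1:5@98 #4:1@104]
After op 5 [order #5] limit_buy(price=100, qty=4): fills=#5x#1:4@98; bids=[-] asks=[#1:1@98 #4:1@104]
After op 6 [order #6] limit_buy(price=104, qty=3): fills=#6x#1:1@98 #6x#4:1@104; bids=[#6:1@104] asks=[-]
After op 7 [order #7] limit_sell(price=102, qty=4): fills=#6x#7:1@104; bids=[-] asks=[#7:3@102]
After op 8 [order #8] limit_sell(price=97, qty=6): fills=none; bids=[-] asks=[#8:6@97 #7:3@102]

Answer: BIDS (highest first):
  (empty)
ASKS (lowest first):
  #8: 6@97
  #7: 3@102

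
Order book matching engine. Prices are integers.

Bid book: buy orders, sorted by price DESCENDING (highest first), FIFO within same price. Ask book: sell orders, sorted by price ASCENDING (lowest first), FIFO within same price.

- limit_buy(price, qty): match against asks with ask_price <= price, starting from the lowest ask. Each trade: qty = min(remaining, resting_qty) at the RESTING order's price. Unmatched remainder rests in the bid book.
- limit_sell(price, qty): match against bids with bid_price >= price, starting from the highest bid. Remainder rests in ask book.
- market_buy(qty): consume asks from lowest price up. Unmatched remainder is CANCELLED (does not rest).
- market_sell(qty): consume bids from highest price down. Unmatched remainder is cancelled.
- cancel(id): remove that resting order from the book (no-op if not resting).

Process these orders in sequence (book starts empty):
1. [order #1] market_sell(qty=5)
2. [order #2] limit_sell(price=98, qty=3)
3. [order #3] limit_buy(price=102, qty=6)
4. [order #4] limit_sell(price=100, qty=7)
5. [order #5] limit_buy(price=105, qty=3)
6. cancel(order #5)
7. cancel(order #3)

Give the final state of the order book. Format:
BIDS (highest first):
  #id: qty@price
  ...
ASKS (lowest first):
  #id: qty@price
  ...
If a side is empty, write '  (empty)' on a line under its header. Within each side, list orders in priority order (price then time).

Answer: BIDS (highest first):
  (empty)
ASKS (lowest first):
  #4: 1@100

Derivation:
After op 1 [order #1] market_sell(qty=5): fills=none; bids=[-] asks=[-]
After op 2 [order #2] limit_sell(price=98, qty=3): fills=none; bids=[-] asks=[#2:3@98]
After op 3 [order #3] limit_buy(price=102, qty=6): fills=#3x#2:3@98; bids=[#3:3@102] asks=[-]
After op 4 [order #4] limit_sell(price=100, qty=7): fills=#3x#4:3@102; bids=[-] asks=[#4:4@100]
After op 5 [order #5] limit_buy(price=105, qty=3): fills=#5x#4:3@100; bids=[-] asks=[#4:1@100]
After op 6 cancel(order #5): fills=none; bids=[-] asks=[#4:1@100]
After op 7 cancel(order #3): fills=none; bids=[-] asks=[#4:1@100]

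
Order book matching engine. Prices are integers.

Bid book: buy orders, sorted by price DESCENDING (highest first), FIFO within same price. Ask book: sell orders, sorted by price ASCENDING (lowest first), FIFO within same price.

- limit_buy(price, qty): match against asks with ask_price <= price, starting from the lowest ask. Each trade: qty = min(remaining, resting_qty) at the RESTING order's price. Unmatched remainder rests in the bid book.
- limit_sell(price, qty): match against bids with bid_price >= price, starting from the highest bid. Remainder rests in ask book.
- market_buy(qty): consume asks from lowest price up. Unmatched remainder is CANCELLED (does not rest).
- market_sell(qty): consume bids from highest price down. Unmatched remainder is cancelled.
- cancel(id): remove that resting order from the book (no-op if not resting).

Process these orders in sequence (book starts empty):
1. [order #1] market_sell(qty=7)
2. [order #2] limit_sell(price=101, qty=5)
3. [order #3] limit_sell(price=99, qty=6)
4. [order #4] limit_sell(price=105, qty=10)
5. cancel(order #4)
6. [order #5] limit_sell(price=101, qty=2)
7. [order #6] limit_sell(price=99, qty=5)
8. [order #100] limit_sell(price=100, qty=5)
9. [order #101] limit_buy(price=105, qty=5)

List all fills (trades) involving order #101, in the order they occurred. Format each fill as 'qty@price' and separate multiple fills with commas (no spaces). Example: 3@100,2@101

After op 1 [order #1] market_sell(qty=7): fills=none; bids=[-] asks=[-]
After op 2 [order #2] limit_sell(price=101, qty=5): fills=none; bids=[-] asks=[#2:5@101]
After op 3 [order #3] limit_sell(price=99, qty=6): fills=none; bids=[-] asks=[#3:6@99 #2:5@101]
After op 4 [order #4] limit_sell(price=105, qty=10): fills=none; bids=[-] asks=[#3:6@99 #2:5@101 #4:10@105]
After op 5 cancel(order #4): fills=none; bids=[-] asks=[#3:6@99 #2:5@101]
After op 6 [order #5] limit_sell(price=101, qty=2): fills=none; bids=[-] asks=[#3:6@99 #2:5@101 #5:2@101]
After op 7 [order #6] limit_sell(price=99, qty=5): fills=none; bids=[-] asks=[#3:6@99 #6:5@99 #2:5@101 #5:2@101]
After op 8 [order #100] limit_sell(price=100, qty=5): fills=none; bids=[-] asks=[#3:6@99 #6:5@99 #100:5@100 #2:5@101 #5:2@101]
After op 9 [order #101] limit_buy(price=105, qty=5): fills=#101x#3:5@99; bids=[-] asks=[#3:1@99 #6:5@99 #100:5@100 #2:5@101 #5:2@101]

Answer: 5@99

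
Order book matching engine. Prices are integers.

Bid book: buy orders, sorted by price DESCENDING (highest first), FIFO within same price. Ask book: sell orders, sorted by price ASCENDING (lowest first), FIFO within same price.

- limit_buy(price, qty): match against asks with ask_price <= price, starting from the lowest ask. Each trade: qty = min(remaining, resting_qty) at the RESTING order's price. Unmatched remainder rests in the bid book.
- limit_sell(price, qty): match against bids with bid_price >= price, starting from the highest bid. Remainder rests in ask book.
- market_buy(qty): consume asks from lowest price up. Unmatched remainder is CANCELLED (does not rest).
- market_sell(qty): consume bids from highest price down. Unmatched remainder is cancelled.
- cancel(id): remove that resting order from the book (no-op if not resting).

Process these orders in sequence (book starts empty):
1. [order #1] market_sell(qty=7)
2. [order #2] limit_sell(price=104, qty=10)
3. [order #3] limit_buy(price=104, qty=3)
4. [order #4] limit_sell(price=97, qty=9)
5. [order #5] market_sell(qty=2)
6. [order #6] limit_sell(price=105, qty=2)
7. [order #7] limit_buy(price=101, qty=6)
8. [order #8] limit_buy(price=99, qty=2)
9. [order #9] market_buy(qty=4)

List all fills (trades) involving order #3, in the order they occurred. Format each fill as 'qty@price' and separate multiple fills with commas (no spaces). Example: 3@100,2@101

After op 1 [order #1] market_sell(qty=7): fills=none; bids=[-] asks=[-]
After op 2 [order #2] limit_sell(price=104, qty=10): fills=none; bids=[-] asks=[#2:10@104]
After op 3 [order #3] limit_buy(price=104, qty=3): fills=#3x#2:3@104; bids=[-] asks=[#2:7@104]
After op 4 [order #4] limit_sell(price=97, qty=9): fills=none; bids=[-] asks=[#4:9@97 #2:7@104]
After op 5 [order #5] market_sell(qty=2): fills=none; bids=[-] asks=[#4:9@97 #2:7@104]
After op 6 [order #6] limit_sell(price=105, qty=2): fills=none; bids=[-] asks=[#4:9@97 #2:7@104 #6:2@105]
After op 7 [order #7] limit_buy(price=101, qty=6): fills=#7x#4:6@97; bids=[-] asks=[#4:3@97 #2:7@104 #6:2@105]
After op 8 [order #8] limit_buy(price=99, qty=2): fills=#8x#4:2@97; bids=[-] asks=[#4:1@97 #2:7@104 #6:2@105]
After op 9 [order #9] market_buy(qty=4): fills=#9x#4:1@97 #9x#2:3@104; bids=[-] asks=[#2:4@104 #6:2@105]

Answer: 3@104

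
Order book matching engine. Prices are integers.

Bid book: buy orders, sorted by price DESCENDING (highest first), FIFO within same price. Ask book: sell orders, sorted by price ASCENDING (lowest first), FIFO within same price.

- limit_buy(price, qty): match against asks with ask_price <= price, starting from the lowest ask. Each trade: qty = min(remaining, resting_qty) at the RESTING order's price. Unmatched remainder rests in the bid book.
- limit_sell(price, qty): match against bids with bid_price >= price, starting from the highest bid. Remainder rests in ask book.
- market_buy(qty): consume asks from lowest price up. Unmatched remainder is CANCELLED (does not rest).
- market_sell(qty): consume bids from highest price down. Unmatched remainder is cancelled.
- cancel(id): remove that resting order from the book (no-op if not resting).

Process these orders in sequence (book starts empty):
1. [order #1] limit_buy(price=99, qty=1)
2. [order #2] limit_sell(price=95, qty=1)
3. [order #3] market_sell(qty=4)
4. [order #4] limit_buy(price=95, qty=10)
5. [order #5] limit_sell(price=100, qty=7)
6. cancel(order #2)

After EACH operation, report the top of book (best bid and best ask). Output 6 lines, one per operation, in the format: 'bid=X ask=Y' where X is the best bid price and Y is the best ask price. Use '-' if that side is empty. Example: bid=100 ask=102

Answer: bid=99 ask=-
bid=- ask=-
bid=- ask=-
bid=95 ask=-
bid=95 ask=100
bid=95 ask=100

Derivation:
After op 1 [order #1] limit_buy(price=99, qty=1): fills=none; bids=[#1:1@99] asks=[-]
After op 2 [order #2] limit_sell(price=95, qty=1): fills=#1x#2:1@99; bids=[-] asks=[-]
After op 3 [order #3] market_sell(qty=4): fills=none; bids=[-] asks=[-]
After op 4 [order #4] limit_buy(price=95, qty=10): fills=none; bids=[#4:10@95] asks=[-]
After op 5 [order #5] limit_sell(price=100, qty=7): fills=none; bids=[#4:10@95] asks=[#5:7@100]
After op 6 cancel(order #2): fills=none; bids=[#4:10@95] asks=[#5:7@100]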